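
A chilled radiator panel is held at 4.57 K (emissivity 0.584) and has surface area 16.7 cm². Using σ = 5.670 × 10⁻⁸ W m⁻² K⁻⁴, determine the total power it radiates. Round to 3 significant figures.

P ≈ 2.41×10⁻⁸ W

Area A = 16.7 cm² = 1.67×10⁻³ m².
P = εσAT⁴ = 0.584 × 5.670×10⁻⁸ × 1.67×10⁻³ × (4.57)⁴ = 2.41×10⁻⁸ W.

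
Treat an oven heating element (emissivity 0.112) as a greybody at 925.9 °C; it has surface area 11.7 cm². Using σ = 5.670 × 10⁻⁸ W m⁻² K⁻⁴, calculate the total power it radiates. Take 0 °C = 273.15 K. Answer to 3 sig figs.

T = 925.9 °C + 273.15 = 1199.05 K.
Area A = 11.7 cm² = 1.17×10⁻³ m².
P = εσAT⁴ = 0.112 × 5.670×10⁻⁸ × 1.17×10⁻³ × (1199.05)⁴ = 15.4 W.

P ≈ 15.4 W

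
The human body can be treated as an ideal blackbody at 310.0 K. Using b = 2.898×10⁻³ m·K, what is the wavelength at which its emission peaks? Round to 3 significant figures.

λ_max ≈ 9.35 μm

Wien's displacement law: λ_max = b/T = (2.898×10⁻³ m·K)/(310.0 K) = 9.348×10⁻⁶ m.
That is 9.35 μm, in the infrared range.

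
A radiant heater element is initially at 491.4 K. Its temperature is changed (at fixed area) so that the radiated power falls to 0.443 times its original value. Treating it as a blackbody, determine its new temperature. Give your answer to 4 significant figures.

T₂ ≈ 400.9 K

P ∝ T⁴, so T₂/T₁ = (P₂/P₁)^(1/4) = (0.443)^(1/4) = 0.815832.
T₂ = 491.4 × 0.815832 = 400.9 K.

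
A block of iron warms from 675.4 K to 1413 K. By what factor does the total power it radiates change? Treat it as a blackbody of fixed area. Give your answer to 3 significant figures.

P₂/P₁ ≈ 19.2

P ∝ T⁴, so P₂/P₁ = (T₂/T₁)⁴ = (1413/675.4)⁴ = (2.09209)⁴ = 19.2.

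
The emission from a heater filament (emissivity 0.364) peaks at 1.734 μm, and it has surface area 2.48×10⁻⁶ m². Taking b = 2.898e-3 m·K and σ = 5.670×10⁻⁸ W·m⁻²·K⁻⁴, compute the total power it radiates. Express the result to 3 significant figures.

Wien's law: T = b/λ_max = 2.898×10⁻³/1.734×10⁻⁶ = 1671.28 K.
Area A = 2.48×10⁻⁶ m².
Then P = εσAT⁴ = 0.364×5.670×10⁻⁸×2.48×10⁻⁶×(1671.28)⁴ = 0.399 W.

P ≈ 0.399 W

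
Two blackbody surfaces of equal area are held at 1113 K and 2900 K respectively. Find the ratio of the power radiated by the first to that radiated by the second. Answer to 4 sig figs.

With equal areas, P₁/P₂ = (T₁/T₂)⁴ = (1113/2900)⁴ = 0.02170.

P₁/P₂ ≈ 0.02170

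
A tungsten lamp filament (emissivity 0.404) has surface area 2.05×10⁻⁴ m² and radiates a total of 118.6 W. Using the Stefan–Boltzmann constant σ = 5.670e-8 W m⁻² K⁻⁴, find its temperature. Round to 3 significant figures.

T ≈ 2.24×10³ K

Area A = 2.05×10⁻⁴ m².
P = εσAT⁴ ⇒ T = (P/(εσA))^(1/4) = (118.6/(0.404×5.670×10⁻⁸×2.05×10⁻⁴))^(1/4) = 2.24×10³ K.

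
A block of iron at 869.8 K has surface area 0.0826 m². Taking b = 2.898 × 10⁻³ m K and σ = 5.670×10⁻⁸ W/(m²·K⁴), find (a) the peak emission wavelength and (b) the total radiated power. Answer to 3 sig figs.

λ_max ≈ 3.33 μm; P ≈ 2.68×10³ W

(a) λ_max = b/T = 2.898×10⁻³/869.8 = 3.332×10⁻⁶ m = 3.33 μm.
Area A = 0.0826 m².
(b) P = σAT⁴ = 5.670×10⁻⁸×0.0826×(869.8)⁴ = 2.68×10³ W.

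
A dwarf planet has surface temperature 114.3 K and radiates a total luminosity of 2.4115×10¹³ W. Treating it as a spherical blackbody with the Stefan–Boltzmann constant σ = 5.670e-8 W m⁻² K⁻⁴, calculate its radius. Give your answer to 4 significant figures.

R ≈ 4.453×10⁵ m

L = 4πR²σT⁴ ⇒ R = √(L/(4πσT⁴)).
σT⁴ = 9.67761 W/m², so R = √(2.4115×10¹³/(4π×9.67761)) = 4.453×10⁵ m.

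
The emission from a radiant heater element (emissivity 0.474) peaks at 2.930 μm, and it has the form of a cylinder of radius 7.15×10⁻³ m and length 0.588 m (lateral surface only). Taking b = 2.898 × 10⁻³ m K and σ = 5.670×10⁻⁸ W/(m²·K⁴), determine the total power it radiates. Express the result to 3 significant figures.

Wien's law: T = b/λ_max = 2.898×10⁻³/2.930×10⁻⁶ = 989.078 K.
Lateral area A = 2πrL = 2π×7.15×10⁻³×0.588 = 0.0264158 m².
Then P = εσAT⁴ = 0.474×5.670×10⁻⁸×0.0264158×(989.078)⁴ = 679 W.

P ≈ 679 W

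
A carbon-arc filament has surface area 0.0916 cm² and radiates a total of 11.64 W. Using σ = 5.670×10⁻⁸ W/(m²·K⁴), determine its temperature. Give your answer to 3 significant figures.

T ≈ 2.18×10³ K

Area A = 0.0916 cm² = 9.16×10⁻⁶ m².
P = σAT⁴ ⇒ T = (P/(σA))^(1/4) = (11.64/(5.670×10⁻⁸×9.16×10⁻⁶))^(1/4) = 2.18×10³ K.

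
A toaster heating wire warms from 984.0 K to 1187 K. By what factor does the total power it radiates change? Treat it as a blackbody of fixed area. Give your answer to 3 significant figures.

P ∝ T⁴, so P₂/P₁ = (T₂/T₁)⁴ = (1187/984.0)⁴ = (1.20630)⁴ = 2.12.

P₂/P₁ ≈ 2.12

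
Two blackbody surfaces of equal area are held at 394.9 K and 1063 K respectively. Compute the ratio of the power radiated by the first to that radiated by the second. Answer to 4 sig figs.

P₁/P₂ ≈ 0.01905

With equal areas, P₁/P₂ = (T₁/T₂)⁴ = (394.9/1063)⁴ = 0.01905.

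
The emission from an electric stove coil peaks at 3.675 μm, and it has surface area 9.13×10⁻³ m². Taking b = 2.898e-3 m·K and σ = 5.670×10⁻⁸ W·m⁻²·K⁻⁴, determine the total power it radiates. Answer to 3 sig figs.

Wien's law: T = b/λ_max = 2.898×10⁻³/3.675×10⁻⁶ = 788.571 K.
Area A = 9.13×10⁻³ m².
Then P = σAT⁴ = 5.670×10⁻⁸×9.13×10⁻³×(788.571)⁴ = 200 W.

P ≈ 200 W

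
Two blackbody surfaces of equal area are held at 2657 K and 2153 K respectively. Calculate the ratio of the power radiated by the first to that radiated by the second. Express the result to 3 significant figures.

With equal areas, P₁/P₂ = (T₁/T₂)⁴ = (2657/2153)⁴ = 2.32.

P₁/P₂ ≈ 2.32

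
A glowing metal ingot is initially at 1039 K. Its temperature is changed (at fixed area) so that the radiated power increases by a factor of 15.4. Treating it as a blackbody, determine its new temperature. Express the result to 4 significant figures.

P ∝ T⁴, so T₂/T₁ = (P₂/P₁)^(1/4) = (15.4)^(1/4) = 1.98098.
T₂ = 1039 × 1.98098 = 2058 K.

T₂ ≈ 2058 K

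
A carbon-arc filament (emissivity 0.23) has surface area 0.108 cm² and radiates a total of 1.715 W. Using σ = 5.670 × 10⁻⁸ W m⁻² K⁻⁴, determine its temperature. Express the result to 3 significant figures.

Area A = 0.108 cm² = 1.08×10⁻⁵ m².
P = εσAT⁴ ⇒ T = (P/(εσA))^(1/4) = (1.715/(0.23×5.670×10⁻⁸×1.08×10⁻⁵))^(1/4) = 1.87×10³ K.

T ≈ 1.87×10³ K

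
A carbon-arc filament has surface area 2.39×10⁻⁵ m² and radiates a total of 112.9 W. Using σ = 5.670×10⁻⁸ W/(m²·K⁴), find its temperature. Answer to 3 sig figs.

T ≈ 3.02×10³ K

Area A = 2.39×10⁻⁵ m².
P = σAT⁴ ⇒ T = (P/(σA))^(1/4) = (112.9/(5.670×10⁻⁸×2.39×10⁻⁵))^(1/4) = 3.02×10³ K.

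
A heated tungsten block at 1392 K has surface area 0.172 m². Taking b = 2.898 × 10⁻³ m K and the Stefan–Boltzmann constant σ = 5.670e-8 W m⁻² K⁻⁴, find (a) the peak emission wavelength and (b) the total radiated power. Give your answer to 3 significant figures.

λ_max ≈ 2.08 μm; P ≈ 3.66×10⁴ W

(a) λ_max = b/T = 2.898×10⁻³/1392 = 2.082×10⁻⁶ m = 2.08 μm.
Area A = 0.172 m².
(b) P = σAT⁴ = 5.670×10⁻⁸×0.172×(1392)⁴ = 3.66×10⁴ W.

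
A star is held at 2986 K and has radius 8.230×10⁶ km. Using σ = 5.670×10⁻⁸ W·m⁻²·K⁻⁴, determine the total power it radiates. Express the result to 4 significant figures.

Surface area A = 4πR² = 4π(8.230×10⁹ m)² = 8.51157×10²⁰ m².
P = σAT⁴ = 5.670×10⁻⁸ × 8.51157×10²⁰ × (2986)⁴ = 3.837×10²⁷ W.

P ≈ 3.837×10²⁷ W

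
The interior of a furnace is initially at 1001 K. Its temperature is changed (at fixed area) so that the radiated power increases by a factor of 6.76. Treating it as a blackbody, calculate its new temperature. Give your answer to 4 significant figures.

P ∝ T⁴, so T₂/T₁ = (P₂/P₁)^(1/4) = (6.76)^(1/4) = 1.61245.
T₂ = 1001 × 1.61245 = 1614 K.

T₂ ≈ 1614 K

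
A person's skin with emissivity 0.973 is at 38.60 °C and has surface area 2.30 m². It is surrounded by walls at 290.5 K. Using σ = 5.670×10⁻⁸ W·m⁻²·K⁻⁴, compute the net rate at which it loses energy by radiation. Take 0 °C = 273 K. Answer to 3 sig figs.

Net loss ≈ 293 W

T = 38.60 °C + 273 = 311.60 K.
Area A = 2.30 m².
Net radiated power P_net = εσA(T⁴ − T₀⁴) = 0.973×5.670×10⁻⁸×2.30×(311.60⁴ − 290.5⁴).
T⁴ − T₀⁴ = 9.42735×10⁹ − 7.12171×10⁹ = 2.30564×10⁹ K⁴, so P_net = 293 W.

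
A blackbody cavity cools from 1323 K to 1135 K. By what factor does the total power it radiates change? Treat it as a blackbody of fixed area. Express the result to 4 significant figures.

P ∝ T⁴, so P₂/P₁ = (T₂/T₁)⁴ = (1135/1323)⁴ = (0.857899)⁴ = 0.5417.

P₂/P₁ ≈ 0.5417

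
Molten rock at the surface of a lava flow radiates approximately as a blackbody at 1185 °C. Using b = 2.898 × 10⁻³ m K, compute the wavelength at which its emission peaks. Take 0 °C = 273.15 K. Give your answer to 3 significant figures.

T = 1185 °C + 273.15 = 1458.15 K.
Wien's displacement law: λ_max = b/T = (2.898×10⁻³ m·K)/(1458.15 K) = 1.987×10⁻⁶ m.
That is 1.99 μm, in the infrared range.

λ_max ≈ 1.99 μm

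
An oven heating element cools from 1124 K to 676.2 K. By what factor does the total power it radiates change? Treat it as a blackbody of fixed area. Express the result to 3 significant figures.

P₂/P₁ ≈ 0.131

P ∝ T⁴, so P₂/P₁ = (T₂/T₁)⁴ = (676.2/1124)⁴ = (0.601601)⁴ = 0.131.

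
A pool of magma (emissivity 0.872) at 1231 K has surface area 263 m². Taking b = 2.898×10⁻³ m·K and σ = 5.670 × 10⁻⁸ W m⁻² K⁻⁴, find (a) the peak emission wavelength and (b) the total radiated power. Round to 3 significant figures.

λ_max ≈ 2.35×10³ nm; P ≈ 2.99×10⁷ W

(a) λ_max = b/T = 2.898×10⁻³/1231 = 2.354×10⁻⁶ m = 2.35×10³ nm.
Area A = 263 m².
(b) P = εσAT⁴ = 0.872×5.670×10⁻⁸×263×(1231)⁴ = 2.99×10⁷ W.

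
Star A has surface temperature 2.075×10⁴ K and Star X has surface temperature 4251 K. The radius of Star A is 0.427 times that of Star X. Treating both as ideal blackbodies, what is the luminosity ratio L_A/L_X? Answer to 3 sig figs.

L ∝ R²T⁴, so L_A/L_X = (R_A/R_X)²(T_A/T_X)⁴ = (0.427)² × (2.075×10⁴/4251)⁴ = 0.182329 × 567.686 = 104.

L_A/L_X ≈ 104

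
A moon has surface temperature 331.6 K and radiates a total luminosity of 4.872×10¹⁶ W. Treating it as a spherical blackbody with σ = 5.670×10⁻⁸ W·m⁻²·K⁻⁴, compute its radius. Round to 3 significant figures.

L = 4πR²σT⁴ ⇒ R = √(L/(4πσT⁴)).
σT⁴ = 685.553 W/m², so R = √(4.872×10¹⁶/(4π×685.553)) = 2.38×10⁶ m.

R ≈ 2.38×10⁶ m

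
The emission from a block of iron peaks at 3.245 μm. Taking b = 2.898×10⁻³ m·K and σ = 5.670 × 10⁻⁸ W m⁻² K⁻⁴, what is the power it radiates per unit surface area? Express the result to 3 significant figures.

Wien's law: T = b/λ_max = 2.898×10⁻³/3.245×10⁻⁶ = 893.066 K.
Then I = σT⁴ = 5.670×10⁻⁸×(893.066)⁴ = 3.61×10⁴ W/m².

I ≈ 3.61×10⁴ W/m²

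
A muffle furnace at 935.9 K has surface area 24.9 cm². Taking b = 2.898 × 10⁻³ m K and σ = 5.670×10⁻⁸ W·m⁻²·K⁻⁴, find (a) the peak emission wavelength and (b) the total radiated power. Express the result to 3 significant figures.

λ_max ≈ 3.10 μm; P ≈ 108 W

(a) λ_max = b/T = 2.898×10⁻³/935.9 = 3.096×10⁻⁶ m = 3.10 μm.
Area A = 24.9 cm² = 2.49×10⁻³ m².
(b) P = σAT⁴ = 5.670×10⁻⁸×2.49×10⁻³×(935.9)⁴ = 108 W.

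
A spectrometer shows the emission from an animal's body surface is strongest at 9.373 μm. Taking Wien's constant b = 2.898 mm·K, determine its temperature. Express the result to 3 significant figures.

Wien's law gives T = b/λ_max = (2.898×10⁻³ m·K)/(9.373×10⁻⁶ m) = 309 K.

T ≈ 309 K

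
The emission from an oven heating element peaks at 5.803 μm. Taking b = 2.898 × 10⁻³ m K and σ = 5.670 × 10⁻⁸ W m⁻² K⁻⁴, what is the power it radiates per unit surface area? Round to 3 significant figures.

I ≈ 3.53×10³ W/m²

Wien's law: T = b/λ_max = 2.898×10⁻³/5.803×10⁻⁶ = 499.397 K.
Then I = σT⁴ = 5.670×10⁻⁸×(499.397)⁴ = 3.53×10³ W/m².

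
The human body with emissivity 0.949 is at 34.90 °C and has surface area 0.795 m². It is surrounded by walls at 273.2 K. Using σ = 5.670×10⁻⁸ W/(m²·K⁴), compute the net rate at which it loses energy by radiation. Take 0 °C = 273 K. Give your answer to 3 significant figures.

T = 34.90 °C + 273 = 307.90 K.
Area A = 0.795 m².
Net radiated power P_net = εσA(T⁴ − T₀⁴) = 0.949×5.670×10⁻⁸×0.795×(307.90⁴ − 273.2⁴).
T⁴ − T₀⁴ = 8.98750×10⁹ − 5.57087×10⁹ = 3.41663×10⁹ K⁴, so P_net = 146 W.

Net loss ≈ 146 W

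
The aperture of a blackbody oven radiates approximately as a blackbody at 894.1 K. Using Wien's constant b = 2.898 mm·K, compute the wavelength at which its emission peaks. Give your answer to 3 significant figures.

Wien's displacement law: λ_max = b/T = (2.898×10⁻³ m·K)/(894.1 K) = 3.241×10⁻⁶ m.
That is 3.24 μm, in the infrared range.

λ_max ≈ 3.24 μm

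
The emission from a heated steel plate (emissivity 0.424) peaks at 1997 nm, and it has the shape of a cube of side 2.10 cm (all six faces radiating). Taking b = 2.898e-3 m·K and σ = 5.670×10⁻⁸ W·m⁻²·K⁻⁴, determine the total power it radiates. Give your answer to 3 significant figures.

P ≈ 282 W

Wien's law: T = b/λ_max = 2.898×10⁻³/1.997×10⁻⁶ = 1451.18 K.
Area A = 6s² = 6×(0.0210 m)² = 2.646×10⁻³ m².
Then P = εσAT⁴ = 0.424×5.670×10⁻⁸×2.646×10⁻³×(1451.18)⁴ = 282 W.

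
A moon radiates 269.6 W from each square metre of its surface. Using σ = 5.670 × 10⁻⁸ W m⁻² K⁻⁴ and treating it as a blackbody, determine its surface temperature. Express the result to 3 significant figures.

I = σT⁴, so T = (I/σ)^(1/4) = (269.6/(5.670×10⁻⁸))^(1/4) = 263 K.

T ≈ 263 K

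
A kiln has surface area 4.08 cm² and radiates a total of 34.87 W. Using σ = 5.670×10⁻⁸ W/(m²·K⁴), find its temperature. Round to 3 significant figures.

T ≈ 1.11×10³ K

Area A = 4.08 cm² = 4.08×10⁻⁴ m².
P = σAT⁴ ⇒ T = (P/(σA))^(1/4) = (34.87/(5.670×10⁻⁸×4.08×10⁻⁴))^(1/4) = 1.11×10³ K.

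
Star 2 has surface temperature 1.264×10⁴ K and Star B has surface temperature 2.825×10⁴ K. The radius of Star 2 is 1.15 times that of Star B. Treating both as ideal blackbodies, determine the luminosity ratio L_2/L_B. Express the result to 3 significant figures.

L_2/L_B ≈ 0.0530

L ∝ R²T⁴, so L_2/L_B = (R_2/R_B)²(T_2/T_B)⁴ = (1.15)² × (1.264×10⁴/2.825×10⁴)⁴ = 1.3225 × 0.0400788 = 0.0530.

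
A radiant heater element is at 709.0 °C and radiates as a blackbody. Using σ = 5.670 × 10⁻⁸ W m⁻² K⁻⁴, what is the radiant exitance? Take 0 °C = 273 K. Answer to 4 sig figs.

T = 709.0 °C + 273 = 982.0 K.
Stefan–Boltzmann: I = σT⁴ = 5.670×10⁻⁸ × (982.0)⁴ = 5.273×10⁴ W/m².

I ≈ 5.273×10⁴ W/m²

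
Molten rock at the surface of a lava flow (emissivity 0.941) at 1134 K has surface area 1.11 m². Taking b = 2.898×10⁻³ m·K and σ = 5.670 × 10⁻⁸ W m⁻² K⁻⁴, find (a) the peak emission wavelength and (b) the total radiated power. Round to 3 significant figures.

λ_max ≈ 2.56 μm; P ≈ 9.79×10⁴ W

(a) λ_max = b/T = 2.898×10⁻³/1134 = 2.556×10⁻⁶ m = 2.56 μm.
Area A = 1.11 m².
(b) P = εσAT⁴ = 0.941×5.670×10⁻⁸×1.11×(1134)⁴ = 9.79×10⁴ W.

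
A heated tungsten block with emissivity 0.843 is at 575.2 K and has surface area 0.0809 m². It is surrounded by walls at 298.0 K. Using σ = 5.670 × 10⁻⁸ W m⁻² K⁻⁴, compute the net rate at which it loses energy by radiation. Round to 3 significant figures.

Net loss ≈ 393 W

Area A = 0.0809 m².
Net radiated power P_net = εσA(T⁴ − T₀⁴) = 0.843×5.670×10⁻⁸×0.0809×(575.2⁴ − 298.0⁴).
T⁴ − T₀⁴ = 1.09465×10¹¹ − 7.88615×10⁹ = 1.01579×10¹¹ K⁴, so P_net = 393 W.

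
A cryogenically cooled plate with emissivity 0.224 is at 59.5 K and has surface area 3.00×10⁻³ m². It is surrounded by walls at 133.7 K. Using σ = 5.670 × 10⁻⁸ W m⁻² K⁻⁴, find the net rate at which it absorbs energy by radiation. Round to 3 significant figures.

Net gain ≈ 0.0117 W

Area A = 3.00×10⁻³ m².
Net radiated power P_net = εσA(T⁴ − T₀⁴) = 0.224×5.670×10⁻⁸×3.00×10⁻³×(59.5⁴ − 133.7⁴).
T⁴ − T₀⁴ = 1.25334×10⁷ − 3.19540×10⁸ = -3.07007×10⁸ K⁴, so P_net = -0.0117 W — negative, meaning a net gain of 0.0117 W.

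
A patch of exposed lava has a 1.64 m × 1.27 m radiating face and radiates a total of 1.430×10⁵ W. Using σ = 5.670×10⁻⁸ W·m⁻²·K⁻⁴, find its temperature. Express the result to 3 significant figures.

Area A = 1.64 × 1.27 = 2.0828 m².
P = σAT⁴ ⇒ T = (P/(σA))^(1/4) = (1.430×10⁵/(5.670×10⁻⁸×2.0828))^(1/4) = 1.05×10³ K.

T ≈ 1.05×10³ K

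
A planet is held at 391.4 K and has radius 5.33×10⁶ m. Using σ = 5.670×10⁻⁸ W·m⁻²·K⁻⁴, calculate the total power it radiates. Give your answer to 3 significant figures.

Surface area A = 4πR² = 4π(5.33×10⁶ m)² = 3.56997×10¹⁴ m².
P = σAT⁴ = 5.670×10⁻⁸ × 3.56997×10¹⁴ × (391.4)⁴ = 4.75×10¹⁷ W.

P ≈ 4.75×10¹⁷ W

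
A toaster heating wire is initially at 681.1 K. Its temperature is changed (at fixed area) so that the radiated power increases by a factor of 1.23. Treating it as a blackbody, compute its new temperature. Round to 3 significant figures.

T₂ ≈ 717 K

P ∝ T⁴, so T₂/T₁ = (P₂/P₁)^(1/4) = (1.23)^(1/4) = 1.05312.
T₂ = 681.1 × 1.05312 = 717 K.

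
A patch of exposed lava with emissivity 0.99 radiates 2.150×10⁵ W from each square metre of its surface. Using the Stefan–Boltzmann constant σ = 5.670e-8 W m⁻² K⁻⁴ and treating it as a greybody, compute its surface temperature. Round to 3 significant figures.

I = εσT⁴, so T = (I/εσ)^(1/4) = (2.150×10⁵/(0.99×5.670×10⁻⁸))^(1/4) = 1.40×10³ K.

T ≈ 1.40×10³ K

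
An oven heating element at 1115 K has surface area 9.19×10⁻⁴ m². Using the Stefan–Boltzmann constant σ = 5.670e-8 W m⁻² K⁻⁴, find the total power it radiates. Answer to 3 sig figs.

P ≈ 80.5 W

Area A = 9.19×10⁻⁴ m².
P = σAT⁴ = 5.670×10⁻⁸ × 9.19×10⁻⁴ × (1115)⁴ = 80.5 W.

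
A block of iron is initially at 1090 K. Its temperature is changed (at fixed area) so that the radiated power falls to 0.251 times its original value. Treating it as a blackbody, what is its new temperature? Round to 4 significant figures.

P ∝ T⁴, so T₂/T₁ = (P₂/P₁)^(1/4) = (0.251)^(1/4) = 0.707813.
T₂ = 1090 × 0.707813 = 771.5 K.

T₂ ≈ 771.5 K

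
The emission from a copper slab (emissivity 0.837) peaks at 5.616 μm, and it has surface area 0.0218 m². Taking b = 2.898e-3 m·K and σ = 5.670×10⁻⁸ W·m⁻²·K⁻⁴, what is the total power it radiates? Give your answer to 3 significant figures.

P ≈ 73.4 W

Wien's law: T = b/λ_max = 2.898×10⁻³/5.616×10⁻⁶ = 516.026 K.
Area A = 0.0218 m².
Then P = εσAT⁴ = 0.837×5.670×10⁻⁸×0.0218×(516.026)⁴ = 73.4 W.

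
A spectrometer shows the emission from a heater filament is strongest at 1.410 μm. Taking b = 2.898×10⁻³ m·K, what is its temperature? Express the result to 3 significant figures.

T ≈ 2.06×10³ K

Wien's law gives T = b/λ_max = (2.898×10⁻³ m·K)/(1.410×10⁻⁶ m) = 2.06×10³ K.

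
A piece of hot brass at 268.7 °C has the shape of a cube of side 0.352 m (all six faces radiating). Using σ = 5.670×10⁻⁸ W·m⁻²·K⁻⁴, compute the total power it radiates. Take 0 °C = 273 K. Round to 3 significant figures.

T = 268.7 °C + 273 = 541.7 K.
Area A = 6s² = 6×(0.352 m)² = 0.743424 m².
P = σAT⁴ = 5.670×10⁻⁸ × 0.743424 × (541.7)⁴ = 3.63×10³ W.

P ≈ 3.63×10³ W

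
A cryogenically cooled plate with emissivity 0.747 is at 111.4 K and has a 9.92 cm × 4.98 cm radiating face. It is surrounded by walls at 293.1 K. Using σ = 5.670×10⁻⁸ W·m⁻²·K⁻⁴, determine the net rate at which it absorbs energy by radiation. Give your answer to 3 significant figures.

Area A = 0.0992 × 0.0498 = 4.94016×10⁻³ m².
Net radiated power P_net = εσA(T⁴ − T₀⁴) = 0.747×5.670×10⁻⁸×4.94016×10⁻³×(111.4⁴ − 293.1⁴).
T⁴ − T₀⁴ = 1.54007×10⁸ − 7.38012×10⁹ = -7.22611×10⁹ K⁴, so P_net = -1.51 W — negative, meaning a net gain of 1.51 W.

Net gain ≈ 1.51 W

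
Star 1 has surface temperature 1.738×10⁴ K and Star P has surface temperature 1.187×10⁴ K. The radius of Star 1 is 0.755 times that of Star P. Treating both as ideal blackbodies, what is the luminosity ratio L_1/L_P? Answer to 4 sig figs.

L_1/L_P ≈ 2.620

L ∝ R²T⁴, so L_1/L_P = (R_1/R_P)²(T_1/T_P)⁴ = (0.755)² × (1.738×10⁴/1.187×10⁴)⁴ = 0.570025 × 4.59617 = 2.620.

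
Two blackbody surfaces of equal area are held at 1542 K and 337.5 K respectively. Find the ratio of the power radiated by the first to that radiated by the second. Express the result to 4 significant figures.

With equal areas, P₁/P₂ = (T₁/T₂)⁴ = (1542/337.5)⁴ = 435.8.

P₁/P₂ ≈ 435.8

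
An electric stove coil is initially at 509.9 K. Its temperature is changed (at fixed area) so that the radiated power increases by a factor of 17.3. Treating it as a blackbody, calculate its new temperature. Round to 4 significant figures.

P ∝ T⁴, so T₂/T₁ = (P₂/P₁)^(1/4) = (17.3)^(1/4) = 2.03944.
T₂ = 509.9 × 2.03944 = 1040 K.

T₂ ≈ 1040 K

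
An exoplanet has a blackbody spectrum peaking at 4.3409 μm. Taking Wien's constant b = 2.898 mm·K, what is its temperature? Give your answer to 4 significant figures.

Wien's law gives T = b/λ_max = (2.898×10⁻³ m·K)/(4.3409×10⁻⁶ m) = 667.6 K.

T ≈ 667.6 K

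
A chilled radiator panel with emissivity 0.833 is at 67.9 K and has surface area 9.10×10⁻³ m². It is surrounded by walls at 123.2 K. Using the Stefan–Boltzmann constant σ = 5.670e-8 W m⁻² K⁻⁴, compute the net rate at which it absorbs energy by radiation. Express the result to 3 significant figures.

Area A = 9.10×10⁻³ m².
Net radiated power P_net = εσA(T⁴ − T₀⁴) = 0.833×5.670×10⁻⁸×9.10×10⁻³×(67.9⁴ − 123.2⁴).
T⁴ − T₀⁴ = 2.12559×10⁷ − 2.30379×10⁸ = -2.09123×10⁸ K⁴, so P_net = -0.0899 W — negative, meaning a net gain of 0.0899 W.

Net gain ≈ 0.0899 W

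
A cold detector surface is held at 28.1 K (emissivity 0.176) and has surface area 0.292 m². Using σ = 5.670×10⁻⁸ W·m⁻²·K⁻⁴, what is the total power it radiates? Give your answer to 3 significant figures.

P ≈ 1.82×10⁻³ W

Area A = 0.292 m².
P = εσAT⁴ = 0.176 × 5.670×10⁻⁸ × 0.292 × (28.1)⁴ = 1.82×10⁻³ W.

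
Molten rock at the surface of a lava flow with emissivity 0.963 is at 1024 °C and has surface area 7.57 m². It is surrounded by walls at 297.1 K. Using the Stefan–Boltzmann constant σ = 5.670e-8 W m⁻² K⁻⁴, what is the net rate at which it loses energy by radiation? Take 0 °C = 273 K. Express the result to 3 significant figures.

T = 1024 °C + 273 = 1297 K.
Area A = 7.57 m².
Net radiated power P_net = εσA(T⁴ − T₀⁴) = 0.963×5.670×10⁻⁸×7.57×(1297⁴ − 297.1⁴).
T⁴ − T₀⁴ = 2.82983×10¹² − 7.79131×10⁹ = 2.82204×10¹² K⁴, so P_net = 1.17×10⁶ W.

Net loss ≈ 1.17×10⁶ W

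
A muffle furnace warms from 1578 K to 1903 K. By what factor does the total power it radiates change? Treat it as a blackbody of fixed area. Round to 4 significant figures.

P ∝ T⁴, so P₂/P₁ = (T₂/T₁)⁴ = (1903/1578)⁴ = (1.20596)⁴ = 2.115.

P₂/P₁ ≈ 2.115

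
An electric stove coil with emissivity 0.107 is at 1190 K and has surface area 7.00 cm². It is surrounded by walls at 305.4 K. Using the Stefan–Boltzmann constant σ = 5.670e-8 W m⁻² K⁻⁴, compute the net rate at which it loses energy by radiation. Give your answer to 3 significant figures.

Net loss ≈ 8.48 W

Area A = 7.00 cm² = 7.00×10⁻⁴ m².
Net radiated power P_net = εσA(T⁴ − T₀⁴) = 0.107×5.670×10⁻⁸×7.00×10⁻⁴×(1190⁴ − 305.4⁴).
T⁴ − T₀⁴ = 2.00534×10¹² − 8.69914×10⁹ = 1.99664×10¹² K⁴, so P_net = 8.48 W.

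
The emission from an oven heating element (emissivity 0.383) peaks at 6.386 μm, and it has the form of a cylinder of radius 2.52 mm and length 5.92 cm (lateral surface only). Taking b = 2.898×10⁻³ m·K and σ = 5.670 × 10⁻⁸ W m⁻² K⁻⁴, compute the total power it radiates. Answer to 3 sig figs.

Wien's law: T = b/λ_max = 2.898×10⁻³/6.386×10⁻⁶ = 453.805 K.
Lateral area A = 2πrL = 2π×2.52×10⁻³×0.0592 = 9.37351×10⁻⁴ m².
Then P = εσAT⁴ = 0.383×5.670×10⁻⁸×9.37351×10⁻⁴×(453.805)⁴ = 0.863 W.

P ≈ 0.863 W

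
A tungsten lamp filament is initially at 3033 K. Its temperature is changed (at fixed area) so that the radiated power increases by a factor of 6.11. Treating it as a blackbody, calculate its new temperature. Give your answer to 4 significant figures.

P ∝ T⁴, so T₂/T₁ = (P₂/P₁)^(1/4) = (6.11)^(1/4) = 1.57221.
T₂ = 3033 × 1.57221 = 4769 K.

T₂ ≈ 4769 K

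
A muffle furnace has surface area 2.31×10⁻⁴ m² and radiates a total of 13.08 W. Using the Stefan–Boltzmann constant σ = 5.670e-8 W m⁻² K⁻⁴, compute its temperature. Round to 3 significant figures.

T ≈ 1.00×10³ K

Area A = 2.31×10⁻⁴ m².
P = σAT⁴ ⇒ T = (P/(σA))^(1/4) = (13.08/(5.670×10⁻⁸×2.31×10⁻⁴))^(1/4) = 1.00×10³ K.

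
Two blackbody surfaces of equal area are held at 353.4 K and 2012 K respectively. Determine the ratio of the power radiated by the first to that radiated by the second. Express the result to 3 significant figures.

P₁/P₂ ≈ 9.52×10⁻⁴

With equal areas, P₁/P₂ = (T₁/T₂)⁴ = (353.4/2012)⁴ = 9.52×10⁻⁴.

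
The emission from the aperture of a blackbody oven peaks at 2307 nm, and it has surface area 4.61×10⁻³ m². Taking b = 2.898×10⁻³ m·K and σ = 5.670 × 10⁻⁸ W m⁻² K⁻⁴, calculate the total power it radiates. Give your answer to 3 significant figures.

P ≈ 651 W

Wien's law: T = b/λ_max = 2.898×10⁻³/2.307×10⁻⁶ = 1256.18 K.
Area A = 4.61×10⁻³ m².
Then P = σAT⁴ = 5.670×10⁻⁸×4.61×10⁻³×(1256.18)⁴ = 651 W.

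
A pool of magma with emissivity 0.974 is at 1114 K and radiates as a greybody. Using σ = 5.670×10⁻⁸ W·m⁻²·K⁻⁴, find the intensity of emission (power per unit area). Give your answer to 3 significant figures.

I ≈ 8.51×10⁴ W/m²

Stefan–Boltzmann: I = εσT⁴ = 0.974 × 5.670×10⁻⁸ × (1114)⁴ = 8.51×10⁴ W/m².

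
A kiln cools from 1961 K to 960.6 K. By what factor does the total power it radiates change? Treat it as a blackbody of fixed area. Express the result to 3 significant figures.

P₂/P₁ ≈ 0.0576

P ∝ T⁴, so P₂/P₁ = (T₂/T₁)⁴ = (960.6/1961)⁴ = (0.489852)⁴ = 0.0576.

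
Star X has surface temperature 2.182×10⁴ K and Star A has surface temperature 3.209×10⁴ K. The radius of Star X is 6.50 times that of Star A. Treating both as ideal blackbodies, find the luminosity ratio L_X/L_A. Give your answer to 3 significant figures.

L ∝ R²T⁴, so L_X/L_A = (R_X/R_A)²(T_X/T_A)⁴ = (6.50)² × (2.182×10⁴/3.209×10⁴)⁴ = 42.25 × 0.213767 = 9.03.

L_X/L_A ≈ 9.03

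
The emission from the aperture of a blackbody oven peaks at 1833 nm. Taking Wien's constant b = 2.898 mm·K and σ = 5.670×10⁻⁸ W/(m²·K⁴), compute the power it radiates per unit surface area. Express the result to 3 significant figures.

I ≈ 3.54×10⁵ W/m²

Wien's law: T = b/λ_max = 2.898×10⁻³/1.833×10⁻⁶ = 1581.01 K.
Then I = σT⁴ = 5.670×10⁻⁸×(1581.01)⁴ = 3.54×10⁵ W/m².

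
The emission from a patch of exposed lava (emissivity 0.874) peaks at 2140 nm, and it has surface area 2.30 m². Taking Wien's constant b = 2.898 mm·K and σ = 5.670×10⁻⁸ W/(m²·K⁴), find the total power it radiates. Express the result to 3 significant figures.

P ≈ 3.83×10⁵ W

Wien's law: T = b/λ_max = 2.898×10⁻³/2.140×10⁻⁶ = 1354.21 K.
Area A = 2.30 m².
Then P = εσAT⁴ = 0.874×5.670×10⁻⁸×2.30×(1354.21)⁴ = 3.83×10⁵ W.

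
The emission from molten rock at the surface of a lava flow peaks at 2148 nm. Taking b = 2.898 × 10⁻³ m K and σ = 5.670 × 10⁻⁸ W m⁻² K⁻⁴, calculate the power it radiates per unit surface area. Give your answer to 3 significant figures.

I ≈ 1.88×10⁵ W/m²

Wien's law: T = b/λ_max = 2.898×10⁻³/2.148×10⁻⁶ = 1349.16 K.
Then I = σT⁴ = 5.670×10⁻⁸×(1349.16)⁴ = 1.88×10⁵ W/m².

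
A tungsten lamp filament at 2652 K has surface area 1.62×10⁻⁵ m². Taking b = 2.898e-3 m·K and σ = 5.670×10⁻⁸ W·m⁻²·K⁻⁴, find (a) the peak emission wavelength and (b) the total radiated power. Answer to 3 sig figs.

λ_max ≈ 1.09 μm; P ≈ 45.4 W

(a) λ_max = b/T = 2.898×10⁻³/2652 = 1.093×10⁻⁶ m = 1.09 μm.
Area A = 1.62×10⁻⁵ m².
(b) P = σAT⁴ = 5.670×10⁻⁸×1.62×10⁻⁵×(2652)⁴ = 45.4 W.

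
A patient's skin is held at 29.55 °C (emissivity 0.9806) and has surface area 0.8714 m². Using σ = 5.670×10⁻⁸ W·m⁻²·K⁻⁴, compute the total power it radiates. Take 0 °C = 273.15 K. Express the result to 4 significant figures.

P ≈ 406.8 W

T = 29.55 °C + 273.15 = 302.70 K.
Area A = 0.8714 m².
P = εσAT⁴ = 0.9806 × 5.670×10⁻⁸ × 0.8714 × (302.70)⁴ = 406.8 W.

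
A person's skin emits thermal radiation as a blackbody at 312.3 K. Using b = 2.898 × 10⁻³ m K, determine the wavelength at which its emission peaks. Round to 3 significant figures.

λ_max ≈ 9.28 μm

Wien's displacement law: λ_max = b/T = (2.898×10⁻³ m·K)/(312.3 K) = 9.280×10⁻⁶ m.
That is 9.28 μm, in the infrared range.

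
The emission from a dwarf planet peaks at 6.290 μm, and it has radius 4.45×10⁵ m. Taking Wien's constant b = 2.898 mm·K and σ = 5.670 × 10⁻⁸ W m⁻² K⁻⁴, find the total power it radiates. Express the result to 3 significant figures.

Wien's law: T = b/λ_max = 2.898×10⁻³/6.290×10⁻⁶ = 460.731 K.
Surface area A = 4πR² = 4π(4.45×10⁵ m)² = 2.48846×10¹² m².
Then P = σAT⁴ = 5.670×10⁻⁸×2.48846×10¹²×(460.731)⁴ = 6.36×10¹⁵ W.

P ≈ 6.36×10¹⁵ W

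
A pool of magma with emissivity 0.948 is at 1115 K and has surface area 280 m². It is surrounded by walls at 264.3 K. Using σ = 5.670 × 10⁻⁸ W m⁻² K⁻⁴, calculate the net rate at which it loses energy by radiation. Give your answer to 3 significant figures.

Net loss ≈ 2.32×10⁷ W

Area A = 280 m².
Net radiated power P_net = εσA(T⁴ − T₀⁴) = 0.948×5.670×10⁻⁸×280×(1115⁴ − 264.3⁴).
T⁴ − T₀⁴ = 1.54561×10¹² − 4.87965×10⁹ = 1.54073×10¹² K⁴, so P_net = 2.32×10⁷ W.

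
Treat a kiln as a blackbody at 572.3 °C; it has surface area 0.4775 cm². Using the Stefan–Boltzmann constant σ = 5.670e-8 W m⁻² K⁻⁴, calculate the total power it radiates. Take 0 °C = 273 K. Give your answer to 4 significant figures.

P ≈ 1.382 W

T = 572.3 °C + 273 = 845.3 K.
Area A = 0.4775 cm² = 4.775×10⁻⁵ m².
P = σAT⁴ = 5.670×10⁻⁸ × 4.775×10⁻⁵ × (845.3)⁴ = 1.382 W.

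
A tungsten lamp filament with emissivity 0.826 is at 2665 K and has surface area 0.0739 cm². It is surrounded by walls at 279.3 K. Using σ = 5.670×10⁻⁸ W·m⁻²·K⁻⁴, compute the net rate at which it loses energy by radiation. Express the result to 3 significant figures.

Area A = 0.0739 cm² = 7.39×10⁻⁶ m².
Net radiated power P_net = εσA(T⁴ − T₀⁴) = 0.826×5.670×10⁻⁸×7.39×10⁻⁶×(2665⁴ − 279.3⁴).
T⁴ − T₀⁴ = 5.04416×10¹³ − 6.08532×10⁹ = 5.04355×10¹³ K⁴, so P_net = 17.5 W.

Net loss ≈ 17.5 W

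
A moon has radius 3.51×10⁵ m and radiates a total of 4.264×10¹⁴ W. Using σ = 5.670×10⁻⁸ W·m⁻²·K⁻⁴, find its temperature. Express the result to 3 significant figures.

T ≈ 264 K

Surface area A = 4πR² = 4π(3.51×10⁵ m)² = 1.54819×10¹² m².
P = σAT⁴ ⇒ T = (P/(σA))^(1/4) = (4.264×10¹⁴/(5.670×10⁻⁸×1.54819×10¹²))^(1/4) = 264 K.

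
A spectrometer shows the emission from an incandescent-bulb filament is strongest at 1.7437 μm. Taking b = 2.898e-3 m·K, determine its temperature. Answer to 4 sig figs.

Wien's law gives T = b/λ_max = (2.898×10⁻³ m·K)/(1.7437×10⁻⁶ m) = 1662 K.

T ≈ 1662 K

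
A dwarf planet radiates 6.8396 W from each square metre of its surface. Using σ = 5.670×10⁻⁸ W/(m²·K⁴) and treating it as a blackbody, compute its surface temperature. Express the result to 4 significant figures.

T ≈ 104.8 K

I = σT⁴, so T = (I/σ)^(1/4) = (6.8396/(5.670×10⁻⁸))^(1/4) = 104.8 K.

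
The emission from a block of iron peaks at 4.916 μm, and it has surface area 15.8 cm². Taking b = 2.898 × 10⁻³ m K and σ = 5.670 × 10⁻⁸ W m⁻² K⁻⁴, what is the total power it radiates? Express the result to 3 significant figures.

P ≈ 10.8 W

Wien's law: T = b/λ_max = 2.898×10⁻³/4.916×10⁻⁶ = 589.504 K.
Area A = 15.8 cm² = 1.58×10⁻³ m².
Then P = σAT⁴ = 5.670×10⁻⁸×1.58×10⁻³×(589.504)⁴ = 10.8 W.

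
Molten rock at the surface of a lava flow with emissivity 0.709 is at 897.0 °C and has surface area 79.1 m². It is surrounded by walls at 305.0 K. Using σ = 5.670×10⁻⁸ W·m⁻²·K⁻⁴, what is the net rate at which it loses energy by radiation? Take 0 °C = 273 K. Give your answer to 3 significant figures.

Net loss ≈ 5.93×10⁶ W

T = 897.0 °C + 273 = 1170.0 K.
Area A = 79.1 m².
Net radiated power P_net = εσA(T⁴ − T₀⁴) = 0.709×5.670×10⁻⁸×79.1×(1170.0⁴ − 305.0⁴).
T⁴ − T₀⁴ = 1.87389×10¹² − 8.65365×10⁹ = 1.86524×10¹² K⁴, so P_net = 5.93×10⁶ W.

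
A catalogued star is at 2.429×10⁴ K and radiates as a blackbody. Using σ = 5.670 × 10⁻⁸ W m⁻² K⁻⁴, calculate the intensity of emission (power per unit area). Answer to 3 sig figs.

Stefan–Boltzmann: I = σT⁴ = 5.670×10⁻⁸ × (2.429×10⁴)⁴ = 1.97×10¹⁰ W/m².

I ≈ 1.97×10¹⁰ W/m²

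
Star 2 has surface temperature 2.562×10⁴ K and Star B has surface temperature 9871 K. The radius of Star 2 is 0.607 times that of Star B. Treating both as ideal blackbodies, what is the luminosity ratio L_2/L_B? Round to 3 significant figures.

L_2/L_B ≈ 16.7

L ∝ R²T⁴, so L_2/L_B = (R_2/R_B)²(T_2/T_B)⁴ = (0.607)² × (2.562×10⁴/9871)⁴ = 0.368449 × 45.3808 = 16.7.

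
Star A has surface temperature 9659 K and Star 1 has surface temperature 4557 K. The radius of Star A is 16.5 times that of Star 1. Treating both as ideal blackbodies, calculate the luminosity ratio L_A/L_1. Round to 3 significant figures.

L ∝ R²T⁴, so L_A/L_1 = (R_A/R_1)²(T_A/T_1)⁴ = (16.5)² × (9659/4557)⁴ = 272.25 × 20.1842 = 5.50×10³.

L_A/L_1 ≈ 5.50×10³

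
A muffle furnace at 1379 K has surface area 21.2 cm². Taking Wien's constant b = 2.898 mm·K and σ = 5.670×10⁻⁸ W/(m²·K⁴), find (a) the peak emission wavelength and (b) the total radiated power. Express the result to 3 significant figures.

λ_max ≈ 2.10×10³ nm; P ≈ 435 W

(a) λ_max = b/T = 2.898×10⁻³/1379 = 2.102×10⁻⁶ m = 2.10×10³ nm.
Area A = 21.2 cm² = 2.12×10⁻³ m².
(b) P = σAT⁴ = 5.670×10⁻⁸×2.12×10⁻³×(1379)⁴ = 435 W.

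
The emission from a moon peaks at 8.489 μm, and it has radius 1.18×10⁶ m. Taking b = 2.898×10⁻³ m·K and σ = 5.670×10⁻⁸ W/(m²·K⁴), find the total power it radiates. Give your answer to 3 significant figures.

Wien's law: T = b/λ_max = 2.898×10⁻³/8.489×10⁻⁶ = 341.383 K.
Surface area A = 4πR² = 4π(1.18×10⁶ m)² = 1.74974×10¹³ m².
Then P = σAT⁴ = 5.670×10⁻⁸×1.74974×10¹³×(341.383)⁴ = 1.35×10¹⁶ W.

P ≈ 1.35×10¹⁶ W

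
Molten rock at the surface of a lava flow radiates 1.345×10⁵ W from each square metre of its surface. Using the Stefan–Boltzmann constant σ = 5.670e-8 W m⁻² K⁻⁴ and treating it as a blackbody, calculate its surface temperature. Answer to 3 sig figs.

T ≈ 1.24×10³ K

I = σT⁴, so T = (I/σ)^(1/4) = (1.345×10⁵/(5.670×10⁻⁸))^(1/4) = 1.24×10³ K.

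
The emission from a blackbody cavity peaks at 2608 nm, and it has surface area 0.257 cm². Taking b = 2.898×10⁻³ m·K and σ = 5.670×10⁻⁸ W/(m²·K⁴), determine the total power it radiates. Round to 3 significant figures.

Wien's law: T = b/λ_max = 2.898×10⁻³/2.608×10⁻⁶ = 1111.20 K.
Area A = 0.257 cm² = 2.57×10⁻⁵ m².
Then P = σAT⁴ = 5.670×10⁻⁸×2.57×10⁻⁵×(1111.20)⁴ = 2.22 W.

P ≈ 2.22 W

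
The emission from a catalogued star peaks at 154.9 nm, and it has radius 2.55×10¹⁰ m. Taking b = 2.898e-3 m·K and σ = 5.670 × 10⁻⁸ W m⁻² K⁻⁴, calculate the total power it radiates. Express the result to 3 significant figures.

P ≈ 5.68×10³¹ W

Wien's law: T = b/λ_max = 2.898×10⁻³/1.549×10⁻⁷ = 18708.8 K.
Surface area A = 4πR² = 4π(2.55×10¹⁰ m)² = 8.17128×10²¹ m².
Then P = σAT⁴ = 5.670×10⁻⁸×8.17128×10²¹×(18708.8)⁴ = 5.68×10³¹ W.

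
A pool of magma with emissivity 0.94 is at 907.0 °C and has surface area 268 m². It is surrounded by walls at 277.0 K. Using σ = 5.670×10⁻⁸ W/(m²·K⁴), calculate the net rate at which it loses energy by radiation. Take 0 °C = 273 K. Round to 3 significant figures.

T = 907.0 °C + 273 = 1180.0 K.
Area A = 268 m².
Net radiated power P_net = εσA(T⁴ − T₀⁴) = 0.94×5.670×10⁻⁸×268×(1180.0⁴ − 277.0⁴).
T⁴ − T₀⁴ = 1.93878×10¹² − 5.88734×10⁹ = 1.93289×10¹² K⁴, so P_net = 2.76×10⁷ W.

Net loss ≈ 2.76×10⁷ W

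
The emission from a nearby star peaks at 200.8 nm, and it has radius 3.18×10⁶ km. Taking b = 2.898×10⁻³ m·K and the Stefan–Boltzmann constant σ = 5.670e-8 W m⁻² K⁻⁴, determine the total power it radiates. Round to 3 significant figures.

P ≈ 3.13×10²⁹ W

Wien's law: T = b/λ_max = 2.898×10⁻³/2.008×10⁻⁷ = 14432.3 K.
Surface area A = 4πR² = 4π(3.18×10⁹ m)² = 1.27076×10²⁰ m².
Then P = σAT⁴ = 5.670×10⁻⁸×1.27076×10²⁰×(14432.3)⁴ = 3.13×10²⁹ W.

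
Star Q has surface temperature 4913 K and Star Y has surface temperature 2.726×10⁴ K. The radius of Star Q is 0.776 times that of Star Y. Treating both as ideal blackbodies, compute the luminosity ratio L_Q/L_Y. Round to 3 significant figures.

L_Q/L_Y ≈ 6.35×10⁻⁴

L ∝ R²T⁴, so L_Q/L_Y = (R_Q/R_Y)²(T_Q/T_Y)⁴ = (0.776)² × (4913/2.726×10⁴)⁴ = 0.602176 × 1.05508×10⁻³ = 6.35×10⁻⁴.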